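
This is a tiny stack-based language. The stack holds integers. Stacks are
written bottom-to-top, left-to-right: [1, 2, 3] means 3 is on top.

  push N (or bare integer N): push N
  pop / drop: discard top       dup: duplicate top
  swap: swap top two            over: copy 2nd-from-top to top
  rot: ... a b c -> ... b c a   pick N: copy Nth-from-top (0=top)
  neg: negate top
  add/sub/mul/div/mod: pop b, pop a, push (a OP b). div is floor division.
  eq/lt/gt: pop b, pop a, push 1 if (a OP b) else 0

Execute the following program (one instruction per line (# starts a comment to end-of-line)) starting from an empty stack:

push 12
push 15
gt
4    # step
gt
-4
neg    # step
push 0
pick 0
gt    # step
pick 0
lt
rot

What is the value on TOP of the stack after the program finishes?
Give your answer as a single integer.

After 'push 12': [12]
After 'push 15': [12, 15]
After 'gt': [0]
After 'push 4': [0, 4]
After 'gt': [0]
After 'push -4': [0, -4]
After 'neg': [0, 4]
After 'push 0': [0, 4, 0]
After 'pick 0': [0, 4, 0, 0]
After 'gt': [0, 4, 0]
After 'pick 0': [0, 4, 0, 0]
After 'lt': [0, 4, 0]
After 'rot': [4, 0, 0]

Answer: 0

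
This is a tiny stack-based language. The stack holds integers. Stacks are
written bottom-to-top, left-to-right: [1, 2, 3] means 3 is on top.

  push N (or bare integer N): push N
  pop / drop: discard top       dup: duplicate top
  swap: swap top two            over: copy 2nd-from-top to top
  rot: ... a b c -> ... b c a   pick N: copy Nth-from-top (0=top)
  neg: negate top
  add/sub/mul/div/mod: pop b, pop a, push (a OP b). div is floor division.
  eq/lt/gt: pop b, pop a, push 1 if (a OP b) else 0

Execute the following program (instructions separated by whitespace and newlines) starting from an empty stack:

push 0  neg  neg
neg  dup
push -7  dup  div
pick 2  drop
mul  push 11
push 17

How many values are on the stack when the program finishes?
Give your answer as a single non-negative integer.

Answer: 4

Derivation:
After 'push 0': stack = [0] (depth 1)
After 'neg': stack = [0] (depth 1)
After 'neg': stack = [0] (depth 1)
After 'neg': stack = [0] (depth 1)
After 'dup': stack = [0, 0] (depth 2)
After 'push -7': stack = [0, 0, -7] (depth 3)
After 'dup': stack = [0, 0, -7, -7] (depth 4)
After 'div': stack = [0, 0, 1] (depth 3)
After 'pick 2': stack = [0, 0, 1, 0] (depth 4)
After 'drop': stack = [0, 0, 1] (depth 3)
After 'mul': stack = [0, 0] (depth 2)
After 'push 11': stack = [0, 0, 11] (depth 3)
After 'push 17': stack = [0, 0, 11, 17] (depth 4)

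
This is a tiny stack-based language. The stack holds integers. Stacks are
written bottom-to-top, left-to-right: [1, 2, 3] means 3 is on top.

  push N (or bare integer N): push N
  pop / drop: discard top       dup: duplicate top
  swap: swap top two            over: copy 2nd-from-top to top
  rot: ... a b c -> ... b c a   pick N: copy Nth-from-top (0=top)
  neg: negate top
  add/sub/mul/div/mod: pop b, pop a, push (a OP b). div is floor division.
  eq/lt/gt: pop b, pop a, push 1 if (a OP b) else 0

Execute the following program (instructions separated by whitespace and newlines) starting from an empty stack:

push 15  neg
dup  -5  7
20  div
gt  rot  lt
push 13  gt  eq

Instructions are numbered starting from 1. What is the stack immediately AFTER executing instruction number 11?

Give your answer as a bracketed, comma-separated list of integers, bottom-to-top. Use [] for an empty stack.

Answer: [-15, 0, 13]

Derivation:
Step 1 ('push 15'): [15]
Step 2 ('neg'): [-15]
Step 3 ('dup'): [-15, -15]
Step 4 ('-5'): [-15, -15, -5]
Step 5 ('7'): [-15, -15, -5, 7]
Step 6 ('20'): [-15, -15, -5, 7, 20]
Step 7 ('div'): [-15, -15, -5, 0]
Step 8 ('gt'): [-15, -15, 0]
Step 9 ('rot'): [-15, 0, -15]
Step 10 ('lt'): [-15, 0]
Step 11 ('push 13'): [-15, 0, 13]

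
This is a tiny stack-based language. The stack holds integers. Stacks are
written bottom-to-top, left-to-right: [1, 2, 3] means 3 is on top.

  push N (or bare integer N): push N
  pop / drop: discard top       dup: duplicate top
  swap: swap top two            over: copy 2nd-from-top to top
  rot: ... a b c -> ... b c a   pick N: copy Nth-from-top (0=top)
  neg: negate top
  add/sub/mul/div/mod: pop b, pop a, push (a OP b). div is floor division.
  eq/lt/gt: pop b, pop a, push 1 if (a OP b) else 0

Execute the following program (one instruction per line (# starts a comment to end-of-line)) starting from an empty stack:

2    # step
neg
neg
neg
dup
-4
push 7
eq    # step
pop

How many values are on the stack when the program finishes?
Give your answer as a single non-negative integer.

After 'push 2': stack = [2] (depth 1)
After 'neg': stack = [-2] (depth 1)
After 'neg': stack = [2] (depth 1)
After 'neg': stack = [-2] (depth 1)
After 'dup': stack = [-2, -2] (depth 2)
After 'push -4': stack = [-2, -2, -4] (depth 3)
After 'push 7': stack = [-2, -2, -4, 7] (depth 4)
After 'eq': stack = [-2, -2, 0] (depth 3)
After 'pop': stack = [-2, -2] (depth 2)

Answer: 2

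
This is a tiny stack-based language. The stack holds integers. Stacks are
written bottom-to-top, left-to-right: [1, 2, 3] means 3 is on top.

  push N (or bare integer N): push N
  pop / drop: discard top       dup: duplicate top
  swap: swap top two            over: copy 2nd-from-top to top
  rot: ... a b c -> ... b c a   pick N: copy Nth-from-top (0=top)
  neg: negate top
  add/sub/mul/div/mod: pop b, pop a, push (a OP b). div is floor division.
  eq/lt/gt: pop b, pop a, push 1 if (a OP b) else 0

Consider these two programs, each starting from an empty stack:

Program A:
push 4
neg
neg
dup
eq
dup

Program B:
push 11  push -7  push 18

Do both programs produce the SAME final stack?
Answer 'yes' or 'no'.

Answer: no

Derivation:
Program A trace:
  After 'push 4': [4]
  After 'neg': [-4]
  After 'neg': [4]
  After 'dup': [4, 4]
  After 'eq': [1]
  After 'dup': [1, 1]
Program A final stack: [1, 1]

Program B trace:
  After 'push 11': [11]
  After 'push -7': [11, -7]
  After 'push 18': [11, -7, 18]
Program B final stack: [11, -7, 18]
Same: no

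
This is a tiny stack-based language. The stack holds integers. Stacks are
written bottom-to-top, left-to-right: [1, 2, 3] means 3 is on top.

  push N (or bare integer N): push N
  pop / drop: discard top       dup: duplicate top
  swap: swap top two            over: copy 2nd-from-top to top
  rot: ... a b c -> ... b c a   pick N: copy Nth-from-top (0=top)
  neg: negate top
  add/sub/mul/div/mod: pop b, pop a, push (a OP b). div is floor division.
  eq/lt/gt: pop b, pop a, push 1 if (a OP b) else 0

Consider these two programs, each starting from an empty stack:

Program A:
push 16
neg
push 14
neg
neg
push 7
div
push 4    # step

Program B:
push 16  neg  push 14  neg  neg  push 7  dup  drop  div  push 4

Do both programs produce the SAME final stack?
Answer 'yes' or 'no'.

Program A trace:
  After 'push 16': [16]
  After 'neg': [-16]
  After 'push 14': [-16, 14]
  After 'neg': [-16, -14]
  After 'neg': [-16, 14]
  After 'push 7': [-16, 14, 7]
  After 'div': [-16, 2]
  After 'push 4': [-16, 2, 4]
Program A final stack: [-16, 2, 4]

Program B trace:
  After 'push 16': [16]
  After 'neg': [-16]
  After 'push 14': [-16, 14]
  After 'neg': [-16, -14]
  After 'neg': [-16, 14]
  After 'push 7': [-16, 14, 7]
  After 'dup': [-16, 14, 7, 7]
  After 'drop': [-16, 14, 7]
  After 'div': [-16, 2]
  After 'push 4': [-16, 2, 4]
Program B final stack: [-16, 2, 4]
Same: yes

Answer: yes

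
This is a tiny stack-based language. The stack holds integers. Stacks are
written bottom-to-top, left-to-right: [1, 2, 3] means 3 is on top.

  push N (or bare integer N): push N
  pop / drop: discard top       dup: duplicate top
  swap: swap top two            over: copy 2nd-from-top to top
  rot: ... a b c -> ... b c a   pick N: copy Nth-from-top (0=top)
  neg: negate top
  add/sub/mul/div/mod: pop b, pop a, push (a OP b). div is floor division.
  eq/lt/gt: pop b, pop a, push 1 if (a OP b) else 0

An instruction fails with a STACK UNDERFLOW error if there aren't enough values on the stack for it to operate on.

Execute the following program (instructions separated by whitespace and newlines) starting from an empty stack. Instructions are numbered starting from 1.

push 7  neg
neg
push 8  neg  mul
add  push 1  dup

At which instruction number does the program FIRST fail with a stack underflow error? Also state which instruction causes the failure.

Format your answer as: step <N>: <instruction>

Step 1 ('push 7'): stack = [7], depth = 1
Step 2 ('neg'): stack = [-7], depth = 1
Step 3 ('neg'): stack = [7], depth = 1
Step 4 ('push 8'): stack = [7, 8], depth = 2
Step 5 ('neg'): stack = [7, -8], depth = 2
Step 6 ('mul'): stack = [-56], depth = 1
Step 7 ('add'): needs 2 value(s) but depth is 1 — STACK UNDERFLOW

Answer: step 7: add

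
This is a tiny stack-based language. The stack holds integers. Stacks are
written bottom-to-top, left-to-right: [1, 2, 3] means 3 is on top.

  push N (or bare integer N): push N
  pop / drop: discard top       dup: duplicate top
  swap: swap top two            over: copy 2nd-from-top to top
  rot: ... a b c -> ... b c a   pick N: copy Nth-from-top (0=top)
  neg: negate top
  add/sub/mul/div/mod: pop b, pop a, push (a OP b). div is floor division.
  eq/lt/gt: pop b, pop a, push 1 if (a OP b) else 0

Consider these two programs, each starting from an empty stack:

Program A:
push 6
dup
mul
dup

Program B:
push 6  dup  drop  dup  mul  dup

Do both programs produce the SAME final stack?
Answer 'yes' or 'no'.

Answer: yes

Derivation:
Program A trace:
  After 'push 6': [6]
  After 'dup': [6, 6]
  After 'mul': [36]
  After 'dup': [36, 36]
Program A final stack: [36, 36]

Program B trace:
  After 'push 6': [6]
  After 'dup': [6, 6]
  After 'drop': [6]
  After 'dup': [6, 6]
  After 'mul': [36]
  After 'dup': [36, 36]
Program B final stack: [36, 36]
Same: yes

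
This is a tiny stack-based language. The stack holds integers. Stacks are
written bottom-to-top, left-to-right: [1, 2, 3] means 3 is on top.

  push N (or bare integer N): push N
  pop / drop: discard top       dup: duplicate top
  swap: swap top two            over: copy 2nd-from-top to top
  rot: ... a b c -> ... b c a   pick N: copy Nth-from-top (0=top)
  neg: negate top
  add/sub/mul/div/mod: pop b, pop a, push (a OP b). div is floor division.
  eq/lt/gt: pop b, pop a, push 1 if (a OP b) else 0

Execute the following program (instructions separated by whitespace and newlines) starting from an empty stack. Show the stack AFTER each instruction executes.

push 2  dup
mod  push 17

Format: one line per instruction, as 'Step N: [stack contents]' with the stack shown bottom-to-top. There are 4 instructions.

Step 1: [2]
Step 2: [2, 2]
Step 3: [0]
Step 4: [0, 17]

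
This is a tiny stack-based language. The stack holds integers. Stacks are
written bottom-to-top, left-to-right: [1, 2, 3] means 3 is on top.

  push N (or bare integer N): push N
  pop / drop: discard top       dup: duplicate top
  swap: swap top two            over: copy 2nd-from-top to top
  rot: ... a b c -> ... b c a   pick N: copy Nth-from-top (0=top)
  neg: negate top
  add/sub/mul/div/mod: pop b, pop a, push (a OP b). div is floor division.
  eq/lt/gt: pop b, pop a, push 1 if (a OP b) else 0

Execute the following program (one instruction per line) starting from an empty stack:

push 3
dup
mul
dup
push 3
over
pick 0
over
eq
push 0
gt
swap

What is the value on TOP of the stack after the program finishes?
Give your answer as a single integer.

After 'push 3': [3]
After 'dup': [3, 3]
After 'mul': [9]
After 'dup': [9, 9]
After 'push 3': [9, 9, 3]
After 'over': [9, 9, 3, 9]
After 'pick 0': [9, 9, 3, 9, 9]
After 'over': [9, 9, 3, 9, 9, 9]
After 'eq': [9, 9, 3, 9, 1]
After 'push 0': [9, 9, 3, 9, 1, 0]
After 'gt': [9, 9, 3, 9, 1]
After 'swap': [9, 9, 3, 1, 9]

Answer: 9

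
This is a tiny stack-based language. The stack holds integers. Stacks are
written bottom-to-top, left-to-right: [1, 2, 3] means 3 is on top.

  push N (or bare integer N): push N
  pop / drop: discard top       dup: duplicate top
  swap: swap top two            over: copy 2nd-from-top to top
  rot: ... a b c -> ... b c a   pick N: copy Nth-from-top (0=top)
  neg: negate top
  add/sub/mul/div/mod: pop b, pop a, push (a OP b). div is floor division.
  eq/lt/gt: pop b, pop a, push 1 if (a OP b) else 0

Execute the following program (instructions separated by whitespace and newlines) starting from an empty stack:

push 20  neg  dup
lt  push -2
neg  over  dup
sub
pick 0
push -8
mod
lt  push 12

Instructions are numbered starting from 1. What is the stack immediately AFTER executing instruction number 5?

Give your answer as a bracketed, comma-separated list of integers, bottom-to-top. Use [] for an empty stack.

Step 1 ('push 20'): [20]
Step 2 ('neg'): [-20]
Step 3 ('dup'): [-20, -20]
Step 4 ('lt'): [0]
Step 5 ('push -2'): [0, -2]

Answer: [0, -2]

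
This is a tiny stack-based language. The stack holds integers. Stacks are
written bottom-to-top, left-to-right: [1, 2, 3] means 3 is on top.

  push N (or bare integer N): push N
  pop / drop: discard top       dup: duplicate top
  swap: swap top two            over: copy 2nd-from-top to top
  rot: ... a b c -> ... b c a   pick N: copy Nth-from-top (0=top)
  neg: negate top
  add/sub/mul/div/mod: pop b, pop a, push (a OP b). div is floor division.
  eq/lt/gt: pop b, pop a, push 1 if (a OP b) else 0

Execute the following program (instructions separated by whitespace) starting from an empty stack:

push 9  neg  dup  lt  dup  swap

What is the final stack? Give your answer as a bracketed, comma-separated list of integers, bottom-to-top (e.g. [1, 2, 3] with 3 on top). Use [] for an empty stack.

Answer: [0, 0]

Derivation:
After 'push 9': [9]
After 'neg': [-9]
After 'dup': [-9, -9]
After 'lt': [0]
After 'dup': [0, 0]
After 'swap': [0, 0]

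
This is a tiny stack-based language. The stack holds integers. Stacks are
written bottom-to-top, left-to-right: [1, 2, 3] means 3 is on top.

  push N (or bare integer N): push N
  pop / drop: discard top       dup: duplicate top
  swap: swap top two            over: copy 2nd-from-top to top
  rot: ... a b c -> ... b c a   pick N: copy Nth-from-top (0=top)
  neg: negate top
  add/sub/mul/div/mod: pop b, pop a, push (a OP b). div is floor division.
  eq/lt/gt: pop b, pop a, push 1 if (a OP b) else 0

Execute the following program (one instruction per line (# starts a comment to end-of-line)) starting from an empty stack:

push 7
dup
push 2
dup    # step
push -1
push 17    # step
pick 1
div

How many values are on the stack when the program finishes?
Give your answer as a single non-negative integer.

Answer: 6

Derivation:
After 'push 7': stack = [7] (depth 1)
After 'dup': stack = [7, 7] (depth 2)
After 'push 2': stack = [7, 7, 2] (depth 3)
After 'dup': stack = [7, 7, 2, 2] (depth 4)
After 'push -1': stack = [7, 7, 2, 2, -1] (depth 5)
After 'push 17': stack = [7, 7, 2, 2, -1, 17] (depth 6)
After 'pick 1': stack = [7, 7, 2, 2, -1, 17, -1] (depth 7)
After 'div': stack = [7, 7, 2, 2, -1, -17] (depth 6)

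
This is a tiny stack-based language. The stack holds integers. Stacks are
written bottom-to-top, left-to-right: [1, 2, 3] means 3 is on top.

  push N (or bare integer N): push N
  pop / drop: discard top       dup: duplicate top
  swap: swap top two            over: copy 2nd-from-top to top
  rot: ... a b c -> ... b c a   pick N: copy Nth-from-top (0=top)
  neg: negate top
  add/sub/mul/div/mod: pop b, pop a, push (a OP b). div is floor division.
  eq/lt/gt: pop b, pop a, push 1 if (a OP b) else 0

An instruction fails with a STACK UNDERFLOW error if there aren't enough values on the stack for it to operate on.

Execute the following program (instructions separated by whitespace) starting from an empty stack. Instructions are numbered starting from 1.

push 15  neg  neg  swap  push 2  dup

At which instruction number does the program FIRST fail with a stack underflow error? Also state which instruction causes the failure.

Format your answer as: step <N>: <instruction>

Step 1 ('push 15'): stack = [15], depth = 1
Step 2 ('neg'): stack = [-15], depth = 1
Step 3 ('neg'): stack = [15], depth = 1
Step 4 ('swap'): needs 2 value(s) but depth is 1 — STACK UNDERFLOW

Answer: step 4: swap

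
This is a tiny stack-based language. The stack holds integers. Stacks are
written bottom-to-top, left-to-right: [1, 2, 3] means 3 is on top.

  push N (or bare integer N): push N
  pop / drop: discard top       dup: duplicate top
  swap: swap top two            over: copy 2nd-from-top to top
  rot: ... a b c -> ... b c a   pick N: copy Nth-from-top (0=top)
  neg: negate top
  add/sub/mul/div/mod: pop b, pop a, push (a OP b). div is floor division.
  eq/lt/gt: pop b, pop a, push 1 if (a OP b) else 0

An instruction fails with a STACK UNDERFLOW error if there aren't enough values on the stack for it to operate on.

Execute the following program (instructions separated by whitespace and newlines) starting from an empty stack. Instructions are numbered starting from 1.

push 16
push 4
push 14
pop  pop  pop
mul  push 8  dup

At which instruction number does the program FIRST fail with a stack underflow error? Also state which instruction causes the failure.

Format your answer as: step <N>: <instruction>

Answer: step 7: mul

Derivation:
Step 1 ('push 16'): stack = [16], depth = 1
Step 2 ('push 4'): stack = [16, 4], depth = 2
Step 3 ('push 14'): stack = [16, 4, 14], depth = 3
Step 4 ('pop'): stack = [16, 4], depth = 2
Step 5 ('pop'): stack = [16], depth = 1
Step 6 ('pop'): stack = [], depth = 0
Step 7 ('mul'): needs 2 value(s) but depth is 0 — STACK UNDERFLOW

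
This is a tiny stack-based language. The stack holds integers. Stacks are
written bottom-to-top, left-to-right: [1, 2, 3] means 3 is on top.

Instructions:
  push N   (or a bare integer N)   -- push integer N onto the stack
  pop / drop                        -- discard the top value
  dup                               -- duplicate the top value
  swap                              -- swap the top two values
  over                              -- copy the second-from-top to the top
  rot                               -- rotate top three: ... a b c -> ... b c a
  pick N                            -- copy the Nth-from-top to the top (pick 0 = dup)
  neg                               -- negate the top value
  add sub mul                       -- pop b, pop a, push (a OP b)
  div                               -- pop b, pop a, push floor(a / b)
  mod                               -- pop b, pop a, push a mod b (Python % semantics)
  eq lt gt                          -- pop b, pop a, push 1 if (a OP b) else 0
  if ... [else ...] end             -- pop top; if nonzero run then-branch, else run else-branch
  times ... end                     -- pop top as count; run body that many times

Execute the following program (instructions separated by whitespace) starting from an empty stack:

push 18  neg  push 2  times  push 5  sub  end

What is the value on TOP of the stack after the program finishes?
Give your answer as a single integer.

Answer: -28

Derivation:
After 'push 18': [18]
After 'neg': [-18]
After 'push 2': [-18, 2]
After 'times': [-18]
After 'push 5': [-18, 5]
After 'sub': [-23]
After 'push 5': [-23, 5]
After 'sub': [-28]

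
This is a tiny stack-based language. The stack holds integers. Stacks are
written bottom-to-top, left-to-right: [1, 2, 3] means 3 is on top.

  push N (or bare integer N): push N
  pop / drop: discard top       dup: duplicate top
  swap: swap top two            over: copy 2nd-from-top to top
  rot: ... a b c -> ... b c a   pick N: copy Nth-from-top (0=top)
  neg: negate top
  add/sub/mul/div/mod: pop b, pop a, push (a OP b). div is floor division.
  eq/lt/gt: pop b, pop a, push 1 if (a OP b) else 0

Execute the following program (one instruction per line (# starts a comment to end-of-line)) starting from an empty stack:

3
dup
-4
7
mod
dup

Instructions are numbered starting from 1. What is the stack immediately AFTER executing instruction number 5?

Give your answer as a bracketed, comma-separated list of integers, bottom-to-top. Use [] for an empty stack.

Step 1 ('3'): [3]
Step 2 ('dup'): [3, 3]
Step 3 ('-4'): [3, 3, -4]
Step 4 ('7'): [3, 3, -4, 7]
Step 5 ('mod'): [3, 3, 3]

Answer: [3, 3, 3]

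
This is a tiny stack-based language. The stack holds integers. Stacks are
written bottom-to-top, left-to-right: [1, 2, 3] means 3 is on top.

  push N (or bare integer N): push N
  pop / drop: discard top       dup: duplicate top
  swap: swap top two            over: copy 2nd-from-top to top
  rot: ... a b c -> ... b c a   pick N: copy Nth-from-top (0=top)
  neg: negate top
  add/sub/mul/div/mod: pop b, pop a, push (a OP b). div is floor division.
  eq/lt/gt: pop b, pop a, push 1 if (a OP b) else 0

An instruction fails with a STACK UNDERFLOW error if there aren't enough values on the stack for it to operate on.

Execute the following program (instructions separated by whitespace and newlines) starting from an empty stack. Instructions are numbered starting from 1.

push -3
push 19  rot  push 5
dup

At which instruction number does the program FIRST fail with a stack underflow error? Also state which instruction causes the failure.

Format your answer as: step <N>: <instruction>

Step 1 ('push -3'): stack = [-3], depth = 1
Step 2 ('push 19'): stack = [-3, 19], depth = 2
Step 3 ('rot'): needs 3 value(s) but depth is 2 — STACK UNDERFLOW

Answer: step 3: rot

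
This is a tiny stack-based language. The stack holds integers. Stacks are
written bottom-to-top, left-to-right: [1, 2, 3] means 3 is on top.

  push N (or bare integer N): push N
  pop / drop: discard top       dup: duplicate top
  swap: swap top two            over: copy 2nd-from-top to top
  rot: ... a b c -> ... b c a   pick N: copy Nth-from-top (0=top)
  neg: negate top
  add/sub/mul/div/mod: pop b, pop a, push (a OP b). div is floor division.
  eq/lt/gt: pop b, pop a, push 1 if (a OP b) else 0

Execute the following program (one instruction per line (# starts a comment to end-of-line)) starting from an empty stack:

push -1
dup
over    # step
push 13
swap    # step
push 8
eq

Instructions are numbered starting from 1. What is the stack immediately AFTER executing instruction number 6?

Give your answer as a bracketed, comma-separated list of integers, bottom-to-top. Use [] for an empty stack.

Answer: [-1, -1, 13, -1, 8]

Derivation:
Step 1 ('push -1'): [-1]
Step 2 ('dup'): [-1, -1]
Step 3 ('over'): [-1, -1, -1]
Step 4 ('push 13'): [-1, -1, -1, 13]
Step 5 ('swap'): [-1, -1, 13, -1]
Step 6 ('push 8'): [-1, -1, 13, -1, 8]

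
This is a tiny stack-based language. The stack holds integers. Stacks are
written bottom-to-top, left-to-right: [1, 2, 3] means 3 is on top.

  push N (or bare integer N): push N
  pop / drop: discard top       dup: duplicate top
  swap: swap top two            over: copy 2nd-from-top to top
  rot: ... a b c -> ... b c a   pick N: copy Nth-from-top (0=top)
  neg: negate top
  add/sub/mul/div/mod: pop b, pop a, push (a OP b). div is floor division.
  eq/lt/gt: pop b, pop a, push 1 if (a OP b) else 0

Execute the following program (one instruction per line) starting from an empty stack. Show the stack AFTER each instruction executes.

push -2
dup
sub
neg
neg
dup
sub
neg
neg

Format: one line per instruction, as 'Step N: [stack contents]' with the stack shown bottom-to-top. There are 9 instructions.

Step 1: [-2]
Step 2: [-2, -2]
Step 3: [0]
Step 4: [0]
Step 5: [0]
Step 6: [0, 0]
Step 7: [0]
Step 8: [0]
Step 9: [0]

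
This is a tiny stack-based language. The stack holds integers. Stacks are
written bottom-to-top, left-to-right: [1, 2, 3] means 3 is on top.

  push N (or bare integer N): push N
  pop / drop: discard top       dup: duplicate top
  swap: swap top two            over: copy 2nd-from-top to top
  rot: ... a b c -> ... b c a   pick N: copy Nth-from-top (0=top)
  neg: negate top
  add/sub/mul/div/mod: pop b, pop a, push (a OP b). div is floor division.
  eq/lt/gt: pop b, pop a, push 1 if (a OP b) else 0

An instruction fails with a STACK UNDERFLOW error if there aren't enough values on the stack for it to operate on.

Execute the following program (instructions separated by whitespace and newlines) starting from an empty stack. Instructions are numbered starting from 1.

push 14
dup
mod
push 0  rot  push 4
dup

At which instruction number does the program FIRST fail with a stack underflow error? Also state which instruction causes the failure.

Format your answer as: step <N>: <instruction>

Step 1 ('push 14'): stack = [14], depth = 1
Step 2 ('dup'): stack = [14, 14], depth = 2
Step 3 ('mod'): stack = [0], depth = 1
Step 4 ('push 0'): stack = [0, 0], depth = 2
Step 5 ('rot'): needs 3 value(s) but depth is 2 — STACK UNDERFLOW

Answer: step 5: rot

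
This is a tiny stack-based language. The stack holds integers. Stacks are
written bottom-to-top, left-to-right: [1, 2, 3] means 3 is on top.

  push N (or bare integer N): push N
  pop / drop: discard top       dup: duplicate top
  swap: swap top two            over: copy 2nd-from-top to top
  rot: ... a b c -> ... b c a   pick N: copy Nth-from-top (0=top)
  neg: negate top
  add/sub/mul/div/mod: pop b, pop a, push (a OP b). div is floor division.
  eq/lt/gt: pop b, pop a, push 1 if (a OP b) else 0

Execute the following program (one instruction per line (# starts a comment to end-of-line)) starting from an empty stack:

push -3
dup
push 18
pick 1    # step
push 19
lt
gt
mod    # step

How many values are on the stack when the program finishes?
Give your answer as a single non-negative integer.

After 'push -3': stack = [-3] (depth 1)
After 'dup': stack = [-3, -3] (depth 2)
After 'push 18': stack = [-3, -3, 18] (depth 3)
After 'pick 1': stack = [-3, -3, 18, -3] (depth 4)
After 'push 19': stack = [-3, -3, 18, -3, 19] (depth 5)
After 'lt': stack = [-3, -3, 18, 1] (depth 4)
After 'gt': stack = [-3, -3, 1] (depth 3)
After 'mod': stack = [-3, 0] (depth 2)

Answer: 2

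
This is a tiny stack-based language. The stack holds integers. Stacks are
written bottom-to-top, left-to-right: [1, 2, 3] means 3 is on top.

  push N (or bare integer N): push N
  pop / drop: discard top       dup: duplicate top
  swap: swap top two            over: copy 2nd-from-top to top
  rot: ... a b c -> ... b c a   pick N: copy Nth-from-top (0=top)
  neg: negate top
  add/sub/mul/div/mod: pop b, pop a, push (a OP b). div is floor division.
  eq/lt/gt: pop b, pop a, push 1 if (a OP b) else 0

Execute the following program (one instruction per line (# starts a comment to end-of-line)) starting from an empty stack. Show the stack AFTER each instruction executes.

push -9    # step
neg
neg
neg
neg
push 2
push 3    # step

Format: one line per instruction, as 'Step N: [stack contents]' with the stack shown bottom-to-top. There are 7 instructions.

Step 1: [-9]
Step 2: [9]
Step 3: [-9]
Step 4: [9]
Step 5: [-9]
Step 6: [-9, 2]
Step 7: [-9, 2, 3]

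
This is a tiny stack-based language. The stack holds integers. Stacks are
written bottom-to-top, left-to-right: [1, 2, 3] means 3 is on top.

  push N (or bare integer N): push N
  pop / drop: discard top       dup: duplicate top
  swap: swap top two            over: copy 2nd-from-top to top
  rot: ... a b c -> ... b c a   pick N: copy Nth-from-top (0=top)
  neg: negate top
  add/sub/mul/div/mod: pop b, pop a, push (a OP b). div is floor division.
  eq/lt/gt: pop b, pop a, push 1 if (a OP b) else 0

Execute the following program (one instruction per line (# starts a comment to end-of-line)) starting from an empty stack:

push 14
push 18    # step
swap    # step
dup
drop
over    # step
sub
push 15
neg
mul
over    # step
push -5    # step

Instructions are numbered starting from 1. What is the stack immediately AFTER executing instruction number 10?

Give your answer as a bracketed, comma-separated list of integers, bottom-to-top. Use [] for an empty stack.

Step 1 ('push 14'): [14]
Step 2 ('push 18'): [14, 18]
Step 3 ('swap'): [18, 14]
Step 4 ('dup'): [18, 14, 14]
Step 5 ('drop'): [18, 14]
Step 6 ('over'): [18, 14, 18]
Step 7 ('sub'): [18, -4]
Step 8 ('push 15'): [18, -4, 15]
Step 9 ('neg'): [18, -4, -15]
Step 10 ('mul'): [18, 60]

Answer: [18, 60]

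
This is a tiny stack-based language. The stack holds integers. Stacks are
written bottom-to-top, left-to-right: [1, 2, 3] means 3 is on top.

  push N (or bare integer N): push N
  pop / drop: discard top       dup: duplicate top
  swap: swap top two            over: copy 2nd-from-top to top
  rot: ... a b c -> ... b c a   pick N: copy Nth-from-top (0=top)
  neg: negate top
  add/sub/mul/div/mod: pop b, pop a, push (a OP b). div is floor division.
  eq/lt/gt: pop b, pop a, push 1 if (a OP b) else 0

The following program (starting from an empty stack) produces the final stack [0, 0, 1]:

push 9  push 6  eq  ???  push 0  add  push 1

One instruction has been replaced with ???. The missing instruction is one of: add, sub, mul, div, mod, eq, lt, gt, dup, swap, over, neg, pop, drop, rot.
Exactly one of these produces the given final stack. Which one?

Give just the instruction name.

Stack before ???: [0]
Stack after ???:  [0, 0]
The instruction that transforms [0] -> [0, 0] is: dup

Answer: dup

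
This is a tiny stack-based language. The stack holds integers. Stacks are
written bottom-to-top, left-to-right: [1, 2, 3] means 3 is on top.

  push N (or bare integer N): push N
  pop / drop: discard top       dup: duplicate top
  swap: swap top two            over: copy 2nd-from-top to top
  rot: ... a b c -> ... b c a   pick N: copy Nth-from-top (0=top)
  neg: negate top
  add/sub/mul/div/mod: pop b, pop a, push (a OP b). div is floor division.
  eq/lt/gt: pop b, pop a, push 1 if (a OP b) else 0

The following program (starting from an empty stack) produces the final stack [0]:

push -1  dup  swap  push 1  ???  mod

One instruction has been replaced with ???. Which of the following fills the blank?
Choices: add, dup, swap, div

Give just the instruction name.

Answer: div

Derivation:
Stack before ???: [-1, -1, 1]
Stack after ???:  [-1, -1]
Checking each choice:
  add: modulo by zero
  dup: produces [-1, -1, 0]
  swap: produces [-1, 0]
  div: MATCH


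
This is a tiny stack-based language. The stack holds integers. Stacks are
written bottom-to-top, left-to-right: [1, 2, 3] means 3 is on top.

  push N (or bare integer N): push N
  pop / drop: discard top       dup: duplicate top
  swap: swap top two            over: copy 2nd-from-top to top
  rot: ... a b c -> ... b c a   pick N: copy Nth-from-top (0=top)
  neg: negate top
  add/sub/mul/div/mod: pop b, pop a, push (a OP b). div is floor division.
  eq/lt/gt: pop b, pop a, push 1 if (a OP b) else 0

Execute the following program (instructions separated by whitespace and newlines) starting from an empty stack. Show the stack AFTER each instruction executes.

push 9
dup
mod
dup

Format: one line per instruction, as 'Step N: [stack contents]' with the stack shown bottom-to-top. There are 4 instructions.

Step 1: [9]
Step 2: [9, 9]
Step 3: [0]
Step 4: [0, 0]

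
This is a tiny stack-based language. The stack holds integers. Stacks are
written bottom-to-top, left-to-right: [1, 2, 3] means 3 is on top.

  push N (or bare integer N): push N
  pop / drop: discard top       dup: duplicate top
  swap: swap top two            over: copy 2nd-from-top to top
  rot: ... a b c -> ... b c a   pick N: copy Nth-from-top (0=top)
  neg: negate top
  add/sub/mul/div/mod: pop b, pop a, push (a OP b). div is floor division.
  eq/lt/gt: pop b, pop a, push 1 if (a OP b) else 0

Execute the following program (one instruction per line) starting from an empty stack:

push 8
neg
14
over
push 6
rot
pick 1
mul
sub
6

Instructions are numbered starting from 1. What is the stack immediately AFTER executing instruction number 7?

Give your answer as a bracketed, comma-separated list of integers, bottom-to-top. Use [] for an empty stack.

Answer: [-8, -8, 6, 14, 6]

Derivation:
Step 1 ('push 8'): [8]
Step 2 ('neg'): [-8]
Step 3 ('14'): [-8, 14]
Step 4 ('over'): [-8, 14, -8]
Step 5 ('push 6'): [-8, 14, -8, 6]
Step 6 ('rot'): [-8, -8, 6, 14]
Step 7 ('pick 1'): [-8, -8, 6, 14, 6]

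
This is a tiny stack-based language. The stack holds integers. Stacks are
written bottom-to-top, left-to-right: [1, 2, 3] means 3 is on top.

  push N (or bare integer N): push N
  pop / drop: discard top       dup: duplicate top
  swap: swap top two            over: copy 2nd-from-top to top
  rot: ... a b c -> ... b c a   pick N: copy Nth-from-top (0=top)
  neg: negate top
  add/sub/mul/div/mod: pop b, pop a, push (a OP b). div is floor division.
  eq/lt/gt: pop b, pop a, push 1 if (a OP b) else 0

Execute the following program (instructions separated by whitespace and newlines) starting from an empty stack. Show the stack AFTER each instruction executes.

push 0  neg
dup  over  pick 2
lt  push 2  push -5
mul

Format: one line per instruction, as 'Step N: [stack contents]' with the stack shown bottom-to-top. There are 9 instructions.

Step 1: [0]
Step 2: [0]
Step 3: [0, 0]
Step 4: [0, 0, 0]
Step 5: [0, 0, 0, 0]
Step 6: [0, 0, 0]
Step 7: [0, 0, 0, 2]
Step 8: [0, 0, 0, 2, -5]
Step 9: [0, 0, 0, -10]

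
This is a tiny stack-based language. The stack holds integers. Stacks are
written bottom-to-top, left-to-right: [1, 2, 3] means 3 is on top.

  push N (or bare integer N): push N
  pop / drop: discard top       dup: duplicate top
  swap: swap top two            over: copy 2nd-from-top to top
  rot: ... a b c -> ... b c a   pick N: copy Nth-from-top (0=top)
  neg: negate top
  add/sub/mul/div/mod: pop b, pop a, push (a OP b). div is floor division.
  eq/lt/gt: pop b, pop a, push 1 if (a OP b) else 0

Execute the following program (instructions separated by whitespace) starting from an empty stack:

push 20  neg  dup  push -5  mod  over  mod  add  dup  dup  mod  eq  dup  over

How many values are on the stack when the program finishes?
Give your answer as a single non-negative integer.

Answer: 3

Derivation:
After 'push 20': stack = [20] (depth 1)
After 'neg': stack = [-20] (depth 1)
After 'dup': stack = [-20, -20] (depth 2)
After 'push -5': stack = [-20, -20, -5] (depth 3)
After 'mod': stack = [-20, 0] (depth 2)
After 'over': stack = [-20, 0, -20] (depth 3)
After 'mod': stack = [-20, 0] (depth 2)
After 'add': stack = [-20] (depth 1)
After 'dup': stack = [-20, -20] (depth 2)
After 'dup': stack = [-20, -20, -20] (depth 3)
After 'mod': stack = [-20, 0] (depth 2)
After 'eq': stack = [0] (depth 1)
After 'dup': stack = [0, 0] (depth 2)
After 'over': stack = [0, 0, 0] (depth 3)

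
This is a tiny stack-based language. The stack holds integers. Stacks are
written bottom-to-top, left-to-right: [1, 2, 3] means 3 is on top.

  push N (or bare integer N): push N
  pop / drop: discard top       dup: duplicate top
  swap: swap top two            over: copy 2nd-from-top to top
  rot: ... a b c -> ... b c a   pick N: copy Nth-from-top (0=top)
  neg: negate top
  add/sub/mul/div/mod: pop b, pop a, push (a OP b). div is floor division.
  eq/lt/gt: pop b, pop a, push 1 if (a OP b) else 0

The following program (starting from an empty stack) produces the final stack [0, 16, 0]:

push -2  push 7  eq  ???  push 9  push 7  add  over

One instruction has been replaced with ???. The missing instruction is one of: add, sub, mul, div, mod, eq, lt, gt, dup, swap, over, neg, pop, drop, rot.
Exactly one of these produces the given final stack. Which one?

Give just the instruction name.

Answer: neg

Derivation:
Stack before ???: [0]
Stack after ???:  [0]
The instruction that transforms [0] -> [0] is: neg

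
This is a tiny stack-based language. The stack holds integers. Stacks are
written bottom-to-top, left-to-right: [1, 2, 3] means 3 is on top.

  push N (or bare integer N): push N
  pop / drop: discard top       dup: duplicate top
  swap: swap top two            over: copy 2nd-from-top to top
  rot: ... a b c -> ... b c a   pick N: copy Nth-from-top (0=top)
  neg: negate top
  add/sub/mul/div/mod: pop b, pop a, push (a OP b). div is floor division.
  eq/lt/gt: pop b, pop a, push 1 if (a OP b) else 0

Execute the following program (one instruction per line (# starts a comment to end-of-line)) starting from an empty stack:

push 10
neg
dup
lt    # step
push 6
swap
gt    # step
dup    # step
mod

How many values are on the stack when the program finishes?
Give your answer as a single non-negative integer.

Answer: 1

Derivation:
After 'push 10': stack = [10] (depth 1)
After 'neg': stack = [-10] (depth 1)
After 'dup': stack = [-10, -10] (depth 2)
After 'lt': stack = [0] (depth 1)
After 'push 6': stack = [0, 6] (depth 2)
After 'swap': stack = [6, 0] (depth 2)
After 'gt': stack = [1] (depth 1)
After 'dup': stack = [1, 1] (depth 2)
After 'mod': stack = [0] (depth 1)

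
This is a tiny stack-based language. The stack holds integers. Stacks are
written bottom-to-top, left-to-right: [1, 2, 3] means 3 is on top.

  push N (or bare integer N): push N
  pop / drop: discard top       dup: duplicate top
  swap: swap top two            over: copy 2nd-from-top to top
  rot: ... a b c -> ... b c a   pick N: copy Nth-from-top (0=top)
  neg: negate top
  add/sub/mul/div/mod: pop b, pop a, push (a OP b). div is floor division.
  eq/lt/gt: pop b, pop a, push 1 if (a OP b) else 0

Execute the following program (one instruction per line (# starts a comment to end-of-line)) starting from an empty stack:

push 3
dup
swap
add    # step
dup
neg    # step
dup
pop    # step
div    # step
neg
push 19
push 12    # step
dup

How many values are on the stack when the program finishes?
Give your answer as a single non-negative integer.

Answer: 4

Derivation:
After 'push 3': stack = [3] (depth 1)
After 'dup': stack = [3, 3] (depth 2)
After 'swap': stack = [3, 3] (depth 2)
After 'add': stack = [6] (depth 1)
After 'dup': stack = [6, 6] (depth 2)
After 'neg': stack = [6, -6] (depth 2)
After 'dup': stack = [6, -6, -6] (depth 3)
After 'pop': stack = [6, -6] (depth 2)
After 'div': stack = [-1] (depth 1)
After 'neg': stack = [1] (depth 1)
After 'push 19': stack = [1, 19] (depth 2)
After 'push 12': stack = [1, 19, 12] (depth 3)
After 'dup': stack = [1, 19, 12, 12] (depth 4)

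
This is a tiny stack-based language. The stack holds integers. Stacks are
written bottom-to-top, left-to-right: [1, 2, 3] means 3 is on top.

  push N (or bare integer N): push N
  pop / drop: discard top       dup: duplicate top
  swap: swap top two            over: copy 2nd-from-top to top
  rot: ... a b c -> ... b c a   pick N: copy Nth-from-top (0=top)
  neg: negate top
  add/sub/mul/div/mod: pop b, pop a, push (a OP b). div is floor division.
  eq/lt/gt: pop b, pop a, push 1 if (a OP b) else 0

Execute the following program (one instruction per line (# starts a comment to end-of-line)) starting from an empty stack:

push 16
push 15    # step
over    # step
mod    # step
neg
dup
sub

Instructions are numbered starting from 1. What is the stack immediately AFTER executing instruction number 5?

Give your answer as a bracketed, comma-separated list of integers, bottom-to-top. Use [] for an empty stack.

Answer: [16, -15]

Derivation:
Step 1 ('push 16'): [16]
Step 2 ('push 15'): [16, 15]
Step 3 ('over'): [16, 15, 16]
Step 4 ('mod'): [16, 15]
Step 5 ('neg'): [16, -15]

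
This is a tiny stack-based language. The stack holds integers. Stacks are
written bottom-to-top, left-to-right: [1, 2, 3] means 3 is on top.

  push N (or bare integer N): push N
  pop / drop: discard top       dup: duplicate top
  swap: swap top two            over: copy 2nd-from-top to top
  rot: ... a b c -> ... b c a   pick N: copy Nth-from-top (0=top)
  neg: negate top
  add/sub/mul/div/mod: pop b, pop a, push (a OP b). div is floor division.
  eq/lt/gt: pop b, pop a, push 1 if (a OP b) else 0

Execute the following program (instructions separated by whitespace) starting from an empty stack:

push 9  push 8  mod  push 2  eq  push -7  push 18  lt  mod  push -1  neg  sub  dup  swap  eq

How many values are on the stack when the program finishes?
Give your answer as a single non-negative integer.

After 'push 9': stack = [9] (depth 1)
After 'push 8': stack = [9, 8] (depth 2)
After 'mod': stack = [1] (depth 1)
After 'push 2': stack = [1, 2] (depth 2)
After 'eq': stack = [0] (depth 1)
After 'push -7': stack = [0, -7] (depth 2)
After 'push 18': stack = [0, -7, 18] (depth 3)
After 'lt': stack = [0, 1] (depth 2)
After 'mod': stack = [0] (depth 1)
After 'push -1': stack = [0, -1] (depth 2)
After 'neg': stack = [0, 1] (depth 2)
After 'sub': stack = [-1] (depth 1)
After 'dup': stack = [-1, -1] (depth 2)
After 'swap': stack = [-1, -1] (depth 2)
After 'eq': stack = [1] (depth 1)

Answer: 1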